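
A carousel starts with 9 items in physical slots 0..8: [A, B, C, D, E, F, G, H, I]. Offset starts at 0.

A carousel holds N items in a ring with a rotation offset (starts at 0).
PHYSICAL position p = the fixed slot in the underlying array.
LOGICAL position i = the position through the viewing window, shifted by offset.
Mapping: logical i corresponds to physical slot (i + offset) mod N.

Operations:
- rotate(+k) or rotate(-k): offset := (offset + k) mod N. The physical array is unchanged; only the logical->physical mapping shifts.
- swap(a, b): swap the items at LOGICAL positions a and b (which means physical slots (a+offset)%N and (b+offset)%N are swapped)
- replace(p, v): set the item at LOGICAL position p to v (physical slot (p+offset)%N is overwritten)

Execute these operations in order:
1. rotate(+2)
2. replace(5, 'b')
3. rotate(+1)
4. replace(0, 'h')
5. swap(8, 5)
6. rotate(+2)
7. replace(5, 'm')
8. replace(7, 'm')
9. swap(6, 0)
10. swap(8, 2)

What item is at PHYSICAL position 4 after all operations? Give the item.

Answer: b

Derivation:
After op 1 (rotate(+2)): offset=2, physical=[A,B,C,D,E,F,G,H,I], logical=[C,D,E,F,G,H,I,A,B]
After op 2 (replace(5, 'b')): offset=2, physical=[A,B,C,D,E,F,G,b,I], logical=[C,D,E,F,G,b,I,A,B]
After op 3 (rotate(+1)): offset=3, physical=[A,B,C,D,E,F,G,b,I], logical=[D,E,F,G,b,I,A,B,C]
After op 4 (replace(0, 'h')): offset=3, physical=[A,B,C,h,E,F,G,b,I], logical=[h,E,F,G,b,I,A,B,C]
After op 5 (swap(8, 5)): offset=3, physical=[A,B,I,h,E,F,G,b,C], logical=[h,E,F,G,b,C,A,B,I]
After op 6 (rotate(+2)): offset=5, physical=[A,B,I,h,E,F,G,b,C], logical=[F,G,b,C,A,B,I,h,E]
After op 7 (replace(5, 'm')): offset=5, physical=[A,m,I,h,E,F,G,b,C], logical=[F,G,b,C,A,m,I,h,E]
After op 8 (replace(7, 'm')): offset=5, physical=[A,m,I,m,E,F,G,b,C], logical=[F,G,b,C,A,m,I,m,E]
After op 9 (swap(6, 0)): offset=5, physical=[A,m,F,m,E,I,G,b,C], logical=[I,G,b,C,A,m,F,m,E]
After op 10 (swap(8, 2)): offset=5, physical=[A,m,F,m,b,I,G,E,C], logical=[I,G,E,C,A,m,F,m,b]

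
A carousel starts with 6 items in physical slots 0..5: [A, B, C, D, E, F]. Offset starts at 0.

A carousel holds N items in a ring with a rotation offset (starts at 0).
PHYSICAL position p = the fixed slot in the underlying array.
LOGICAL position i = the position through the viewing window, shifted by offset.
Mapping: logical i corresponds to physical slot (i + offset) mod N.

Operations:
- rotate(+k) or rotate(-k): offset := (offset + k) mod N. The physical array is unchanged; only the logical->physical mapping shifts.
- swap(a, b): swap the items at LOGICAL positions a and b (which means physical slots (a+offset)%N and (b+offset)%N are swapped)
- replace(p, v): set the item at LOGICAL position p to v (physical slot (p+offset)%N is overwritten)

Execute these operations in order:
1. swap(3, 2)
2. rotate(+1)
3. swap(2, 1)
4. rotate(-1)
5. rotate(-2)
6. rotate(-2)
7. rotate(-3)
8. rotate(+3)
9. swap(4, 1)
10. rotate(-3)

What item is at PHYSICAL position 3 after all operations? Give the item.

After op 1 (swap(3, 2)): offset=0, physical=[A,B,D,C,E,F], logical=[A,B,D,C,E,F]
After op 2 (rotate(+1)): offset=1, physical=[A,B,D,C,E,F], logical=[B,D,C,E,F,A]
After op 3 (swap(2, 1)): offset=1, physical=[A,B,C,D,E,F], logical=[B,C,D,E,F,A]
After op 4 (rotate(-1)): offset=0, physical=[A,B,C,D,E,F], logical=[A,B,C,D,E,F]
After op 5 (rotate(-2)): offset=4, physical=[A,B,C,D,E,F], logical=[E,F,A,B,C,D]
After op 6 (rotate(-2)): offset=2, physical=[A,B,C,D,E,F], logical=[C,D,E,F,A,B]
After op 7 (rotate(-3)): offset=5, physical=[A,B,C,D,E,F], logical=[F,A,B,C,D,E]
After op 8 (rotate(+3)): offset=2, physical=[A,B,C,D,E,F], logical=[C,D,E,F,A,B]
After op 9 (swap(4, 1)): offset=2, physical=[D,B,C,A,E,F], logical=[C,A,E,F,D,B]
After op 10 (rotate(-3)): offset=5, physical=[D,B,C,A,E,F], logical=[F,D,B,C,A,E]

Answer: A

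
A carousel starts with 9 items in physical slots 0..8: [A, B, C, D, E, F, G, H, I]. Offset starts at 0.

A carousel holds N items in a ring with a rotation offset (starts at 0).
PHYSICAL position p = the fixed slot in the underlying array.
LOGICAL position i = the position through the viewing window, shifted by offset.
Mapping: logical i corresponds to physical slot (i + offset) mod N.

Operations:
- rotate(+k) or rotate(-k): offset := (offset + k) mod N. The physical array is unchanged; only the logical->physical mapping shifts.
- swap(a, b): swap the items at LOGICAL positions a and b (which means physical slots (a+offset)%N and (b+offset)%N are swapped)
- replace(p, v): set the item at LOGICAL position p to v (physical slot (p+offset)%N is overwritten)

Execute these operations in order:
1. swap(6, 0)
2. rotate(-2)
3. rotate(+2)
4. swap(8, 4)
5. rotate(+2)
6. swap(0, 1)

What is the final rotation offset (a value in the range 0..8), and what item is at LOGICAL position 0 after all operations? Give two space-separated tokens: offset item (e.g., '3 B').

Answer: 2 D

Derivation:
After op 1 (swap(6, 0)): offset=0, physical=[G,B,C,D,E,F,A,H,I], logical=[G,B,C,D,E,F,A,H,I]
After op 2 (rotate(-2)): offset=7, physical=[G,B,C,D,E,F,A,H,I], logical=[H,I,G,B,C,D,E,F,A]
After op 3 (rotate(+2)): offset=0, physical=[G,B,C,D,E,F,A,H,I], logical=[G,B,C,D,E,F,A,H,I]
After op 4 (swap(8, 4)): offset=0, physical=[G,B,C,D,I,F,A,H,E], logical=[G,B,C,D,I,F,A,H,E]
After op 5 (rotate(+2)): offset=2, physical=[G,B,C,D,I,F,A,H,E], logical=[C,D,I,F,A,H,E,G,B]
After op 6 (swap(0, 1)): offset=2, physical=[G,B,D,C,I,F,A,H,E], logical=[D,C,I,F,A,H,E,G,B]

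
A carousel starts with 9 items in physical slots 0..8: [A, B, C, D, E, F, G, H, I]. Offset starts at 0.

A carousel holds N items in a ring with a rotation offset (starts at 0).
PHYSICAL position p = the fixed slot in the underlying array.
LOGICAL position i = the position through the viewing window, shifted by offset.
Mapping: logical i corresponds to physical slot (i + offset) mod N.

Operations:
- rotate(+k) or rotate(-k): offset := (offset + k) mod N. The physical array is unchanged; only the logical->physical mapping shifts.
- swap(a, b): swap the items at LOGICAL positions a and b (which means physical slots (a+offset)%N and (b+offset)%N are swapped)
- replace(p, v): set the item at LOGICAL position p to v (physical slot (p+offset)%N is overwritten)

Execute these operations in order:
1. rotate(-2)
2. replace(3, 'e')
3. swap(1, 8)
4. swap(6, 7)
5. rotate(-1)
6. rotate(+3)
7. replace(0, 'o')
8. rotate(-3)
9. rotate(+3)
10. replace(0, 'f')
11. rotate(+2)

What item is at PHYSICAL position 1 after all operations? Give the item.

After op 1 (rotate(-2)): offset=7, physical=[A,B,C,D,E,F,G,H,I], logical=[H,I,A,B,C,D,E,F,G]
After op 2 (replace(3, 'e')): offset=7, physical=[A,e,C,D,E,F,G,H,I], logical=[H,I,A,e,C,D,E,F,G]
After op 3 (swap(1, 8)): offset=7, physical=[A,e,C,D,E,F,I,H,G], logical=[H,G,A,e,C,D,E,F,I]
After op 4 (swap(6, 7)): offset=7, physical=[A,e,C,D,F,E,I,H,G], logical=[H,G,A,e,C,D,F,E,I]
After op 5 (rotate(-1)): offset=6, physical=[A,e,C,D,F,E,I,H,G], logical=[I,H,G,A,e,C,D,F,E]
After op 6 (rotate(+3)): offset=0, physical=[A,e,C,D,F,E,I,H,G], logical=[A,e,C,D,F,E,I,H,G]
After op 7 (replace(0, 'o')): offset=0, physical=[o,e,C,D,F,E,I,H,G], logical=[o,e,C,D,F,E,I,H,G]
After op 8 (rotate(-3)): offset=6, physical=[o,e,C,D,F,E,I,H,G], logical=[I,H,G,o,e,C,D,F,E]
After op 9 (rotate(+3)): offset=0, physical=[o,e,C,D,F,E,I,H,G], logical=[o,e,C,D,F,E,I,H,G]
After op 10 (replace(0, 'f')): offset=0, physical=[f,e,C,D,F,E,I,H,G], logical=[f,e,C,D,F,E,I,H,G]
After op 11 (rotate(+2)): offset=2, physical=[f,e,C,D,F,E,I,H,G], logical=[C,D,F,E,I,H,G,f,e]

Answer: e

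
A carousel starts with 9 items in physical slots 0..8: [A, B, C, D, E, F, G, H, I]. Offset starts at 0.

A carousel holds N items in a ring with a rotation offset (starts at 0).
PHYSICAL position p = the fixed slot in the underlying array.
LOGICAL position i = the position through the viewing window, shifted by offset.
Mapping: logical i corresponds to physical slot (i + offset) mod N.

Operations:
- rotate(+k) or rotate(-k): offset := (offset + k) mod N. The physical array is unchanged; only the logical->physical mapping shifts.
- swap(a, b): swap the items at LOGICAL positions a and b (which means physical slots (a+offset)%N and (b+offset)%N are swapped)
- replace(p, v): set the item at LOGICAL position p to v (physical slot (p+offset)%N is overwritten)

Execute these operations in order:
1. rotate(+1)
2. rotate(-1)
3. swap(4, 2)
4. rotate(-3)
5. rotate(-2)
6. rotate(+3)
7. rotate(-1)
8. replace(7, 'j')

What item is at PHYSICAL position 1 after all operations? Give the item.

After op 1 (rotate(+1)): offset=1, physical=[A,B,C,D,E,F,G,H,I], logical=[B,C,D,E,F,G,H,I,A]
After op 2 (rotate(-1)): offset=0, physical=[A,B,C,D,E,F,G,H,I], logical=[A,B,C,D,E,F,G,H,I]
After op 3 (swap(4, 2)): offset=0, physical=[A,B,E,D,C,F,G,H,I], logical=[A,B,E,D,C,F,G,H,I]
After op 4 (rotate(-3)): offset=6, physical=[A,B,E,D,C,F,G,H,I], logical=[G,H,I,A,B,E,D,C,F]
After op 5 (rotate(-2)): offset=4, physical=[A,B,E,D,C,F,G,H,I], logical=[C,F,G,H,I,A,B,E,D]
After op 6 (rotate(+3)): offset=7, physical=[A,B,E,D,C,F,G,H,I], logical=[H,I,A,B,E,D,C,F,G]
After op 7 (rotate(-1)): offset=6, physical=[A,B,E,D,C,F,G,H,I], logical=[G,H,I,A,B,E,D,C,F]
After op 8 (replace(7, 'j')): offset=6, physical=[A,B,E,D,j,F,G,H,I], logical=[G,H,I,A,B,E,D,j,F]

Answer: B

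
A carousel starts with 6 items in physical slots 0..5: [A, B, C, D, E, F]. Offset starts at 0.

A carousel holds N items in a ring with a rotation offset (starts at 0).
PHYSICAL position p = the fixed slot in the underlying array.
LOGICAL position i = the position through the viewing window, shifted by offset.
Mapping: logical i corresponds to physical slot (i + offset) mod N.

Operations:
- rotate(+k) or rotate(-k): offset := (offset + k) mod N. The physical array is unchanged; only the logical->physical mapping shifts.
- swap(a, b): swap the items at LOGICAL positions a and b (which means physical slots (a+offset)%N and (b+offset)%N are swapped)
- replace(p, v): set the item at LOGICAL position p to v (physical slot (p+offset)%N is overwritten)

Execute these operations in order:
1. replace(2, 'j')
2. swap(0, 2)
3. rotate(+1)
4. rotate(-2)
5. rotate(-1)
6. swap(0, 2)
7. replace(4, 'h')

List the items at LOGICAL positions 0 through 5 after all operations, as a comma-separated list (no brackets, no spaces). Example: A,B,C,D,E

After op 1 (replace(2, 'j')): offset=0, physical=[A,B,j,D,E,F], logical=[A,B,j,D,E,F]
After op 2 (swap(0, 2)): offset=0, physical=[j,B,A,D,E,F], logical=[j,B,A,D,E,F]
After op 3 (rotate(+1)): offset=1, physical=[j,B,A,D,E,F], logical=[B,A,D,E,F,j]
After op 4 (rotate(-2)): offset=5, physical=[j,B,A,D,E,F], logical=[F,j,B,A,D,E]
After op 5 (rotate(-1)): offset=4, physical=[j,B,A,D,E,F], logical=[E,F,j,B,A,D]
After op 6 (swap(0, 2)): offset=4, physical=[E,B,A,D,j,F], logical=[j,F,E,B,A,D]
After op 7 (replace(4, 'h')): offset=4, physical=[E,B,h,D,j,F], logical=[j,F,E,B,h,D]

Answer: j,F,E,B,h,D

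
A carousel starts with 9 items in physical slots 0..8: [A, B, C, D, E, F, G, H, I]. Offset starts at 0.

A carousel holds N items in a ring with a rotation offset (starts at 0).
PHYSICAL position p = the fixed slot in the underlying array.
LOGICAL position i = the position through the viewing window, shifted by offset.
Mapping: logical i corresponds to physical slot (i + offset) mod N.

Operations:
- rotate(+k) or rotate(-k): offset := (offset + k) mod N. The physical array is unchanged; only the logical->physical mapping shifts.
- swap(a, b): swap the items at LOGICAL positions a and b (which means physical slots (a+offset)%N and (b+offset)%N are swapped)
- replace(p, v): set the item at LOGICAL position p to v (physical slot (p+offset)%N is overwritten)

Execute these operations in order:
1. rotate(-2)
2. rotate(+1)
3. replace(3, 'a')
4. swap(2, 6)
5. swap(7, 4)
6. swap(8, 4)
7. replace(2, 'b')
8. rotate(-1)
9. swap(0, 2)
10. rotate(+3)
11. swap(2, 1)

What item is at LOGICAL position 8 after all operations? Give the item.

After op 1 (rotate(-2)): offset=7, physical=[A,B,C,D,E,F,G,H,I], logical=[H,I,A,B,C,D,E,F,G]
After op 2 (rotate(+1)): offset=8, physical=[A,B,C,D,E,F,G,H,I], logical=[I,A,B,C,D,E,F,G,H]
After op 3 (replace(3, 'a')): offset=8, physical=[A,B,a,D,E,F,G,H,I], logical=[I,A,B,a,D,E,F,G,H]
After op 4 (swap(2, 6)): offset=8, physical=[A,F,a,D,E,B,G,H,I], logical=[I,A,F,a,D,E,B,G,H]
After op 5 (swap(7, 4)): offset=8, physical=[A,F,a,G,E,B,D,H,I], logical=[I,A,F,a,G,E,B,D,H]
After op 6 (swap(8, 4)): offset=8, physical=[A,F,a,H,E,B,D,G,I], logical=[I,A,F,a,H,E,B,D,G]
After op 7 (replace(2, 'b')): offset=8, physical=[A,b,a,H,E,B,D,G,I], logical=[I,A,b,a,H,E,B,D,G]
After op 8 (rotate(-1)): offset=7, physical=[A,b,a,H,E,B,D,G,I], logical=[G,I,A,b,a,H,E,B,D]
After op 9 (swap(0, 2)): offset=7, physical=[G,b,a,H,E,B,D,A,I], logical=[A,I,G,b,a,H,E,B,D]
After op 10 (rotate(+3)): offset=1, physical=[G,b,a,H,E,B,D,A,I], logical=[b,a,H,E,B,D,A,I,G]
After op 11 (swap(2, 1)): offset=1, physical=[G,b,H,a,E,B,D,A,I], logical=[b,H,a,E,B,D,A,I,G]

Answer: G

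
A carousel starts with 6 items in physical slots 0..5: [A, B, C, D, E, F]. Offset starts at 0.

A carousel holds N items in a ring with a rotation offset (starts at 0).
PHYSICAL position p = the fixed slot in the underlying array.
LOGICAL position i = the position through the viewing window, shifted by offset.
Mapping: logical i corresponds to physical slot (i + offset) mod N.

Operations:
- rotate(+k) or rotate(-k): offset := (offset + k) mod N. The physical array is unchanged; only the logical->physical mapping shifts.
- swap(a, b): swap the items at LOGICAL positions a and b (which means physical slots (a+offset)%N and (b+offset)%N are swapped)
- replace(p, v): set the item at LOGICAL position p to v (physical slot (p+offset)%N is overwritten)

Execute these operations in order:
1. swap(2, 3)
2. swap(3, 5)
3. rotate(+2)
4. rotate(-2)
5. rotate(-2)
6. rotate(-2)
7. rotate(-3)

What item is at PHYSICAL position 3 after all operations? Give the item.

Answer: F

Derivation:
After op 1 (swap(2, 3)): offset=0, physical=[A,B,D,C,E,F], logical=[A,B,D,C,E,F]
After op 2 (swap(3, 5)): offset=0, physical=[A,B,D,F,E,C], logical=[A,B,D,F,E,C]
After op 3 (rotate(+2)): offset=2, physical=[A,B,D,F,E,C], logical=[D,F,E,C,A,B]
After op 4 (rotate(-2)): offset=0, physical=[A,B,D,F,E,C], logical=[A,B,D,F,E,C]
After op 5 (rotate(-2)): offset=4, physical=[A,B,D,F,E,C], logical=[E,C,A,B,D,F]
After op 6 (rotate(-2)): offset=2, physical=[A,B,D,F,E,C], logical=[D,F,E,C,A,B]
After op 7 (rotate(-3)): offset=5, physical=[A,B,D,F,E,C], logical=[C,A,B,D,F,E]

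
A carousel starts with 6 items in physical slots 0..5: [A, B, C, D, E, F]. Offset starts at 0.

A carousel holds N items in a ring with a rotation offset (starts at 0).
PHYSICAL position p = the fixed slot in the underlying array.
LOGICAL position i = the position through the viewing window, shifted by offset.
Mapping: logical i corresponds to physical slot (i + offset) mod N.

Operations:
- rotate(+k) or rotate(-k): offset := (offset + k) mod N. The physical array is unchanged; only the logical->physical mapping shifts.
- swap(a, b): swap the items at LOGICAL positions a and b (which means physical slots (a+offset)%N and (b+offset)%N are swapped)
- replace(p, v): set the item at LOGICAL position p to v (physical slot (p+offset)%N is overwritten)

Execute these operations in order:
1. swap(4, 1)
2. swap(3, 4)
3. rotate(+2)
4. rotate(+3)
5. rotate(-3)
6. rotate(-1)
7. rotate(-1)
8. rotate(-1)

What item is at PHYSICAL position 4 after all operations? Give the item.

After op 1 (swap(4, 1)): offset=0, physical=[A,E,C,D,B,F], logical=[A,E,C,D,B,F]
After op 2 (swap(3, 4)): offset=0, physical=[A,E,C,B,D,F], logical=[A,E,C,B,D,F]
After op 3 (rotate(+2)): offset=2, physical=[A,E,C,B,D,F], logical=[C,B,D,F,A,E]
After op 4 (rotate(+3)): offset=5, physical=[A,E,C,B,D,F], logical=[F,A,E,C,B,D]
After op 5 (rotate(-3)): offset=2, physical=[A,E,C,B,D,F], logical=[C,B,D,F,A,E]
After op 6 (rotate(-1)): offset=1, physical=[A,E,C,B,D,F], logical=[E,C,B,D,F,A]
After op 7 (rotate(-1)): offset=0, physical=[A,E,C,B,D,F], logical=[A,E,C,B,D,F]
After op 8 (rotate(-1)): offset=5, physical=[A,E,C,B,D,F], logical=[F,A,E,C,B,D]

Answer: D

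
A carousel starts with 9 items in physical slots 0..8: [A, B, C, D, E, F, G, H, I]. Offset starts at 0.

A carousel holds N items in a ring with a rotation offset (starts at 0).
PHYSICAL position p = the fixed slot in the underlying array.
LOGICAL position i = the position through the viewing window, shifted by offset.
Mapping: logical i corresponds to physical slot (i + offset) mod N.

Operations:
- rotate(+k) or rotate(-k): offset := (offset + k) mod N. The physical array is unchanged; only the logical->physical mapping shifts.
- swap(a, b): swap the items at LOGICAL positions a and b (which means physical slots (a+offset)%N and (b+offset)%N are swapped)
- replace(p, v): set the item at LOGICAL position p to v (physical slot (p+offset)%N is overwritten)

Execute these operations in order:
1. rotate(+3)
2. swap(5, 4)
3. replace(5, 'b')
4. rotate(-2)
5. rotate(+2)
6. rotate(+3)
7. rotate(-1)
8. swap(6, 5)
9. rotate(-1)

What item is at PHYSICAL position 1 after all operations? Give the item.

Answer: C

Derivation:
After op 1 (rotate(+3)): offset=3, physical=[A,B,C,D,E,F,G,H,I], logical=[D,E,F,G,H,I,A,B,C]
After op 2 (swap(5, 4)): offset=3, physical=[A,B,C,D,E,F,G,I,H], logical=[D,E,F,G,I,H,A,B,C]
After op 3 (replace(5, 'b')): offset=3, physical=[A,B,C,D,E,F,G,I,b], logical=[D,E,F,G,I,b,A,B,C]
After op 4 (rotate(-2)): offset=1, physical=[A,B,C,D,E,F,G,I,b], logical=[B,C,D,E,F,G,I,b,A]
After op 5 (rotate(+2)): offset=3, physical=[A,B,C,D,E,F,G,I,b], logical=[D,E,F,G,I,b,A,B,C]
After op 6 (rotate(+3)): offset=6, physical=[A,B,C,D,E,F,G,I,b], logical=[G,I,b,A,B,C,D,E,F]
After op 7 (rotate(-1)): offset=5, physical=[A,B,C,D,E,F,G,I,b], logical=[F,G,I,b,A,B,C,D,E]
After op 8 (swap(6, 5)): offset=5, physical=[A,C,B,D,E,F,G,I,b], logical=[F,G,I,b,A,C,B,D,E]
After op 9 (rotate(-1)): offset=4, physical=[A,C,B,D,E,F,G,I,b], logical=[E,F,G,I,b,A,C,B,D]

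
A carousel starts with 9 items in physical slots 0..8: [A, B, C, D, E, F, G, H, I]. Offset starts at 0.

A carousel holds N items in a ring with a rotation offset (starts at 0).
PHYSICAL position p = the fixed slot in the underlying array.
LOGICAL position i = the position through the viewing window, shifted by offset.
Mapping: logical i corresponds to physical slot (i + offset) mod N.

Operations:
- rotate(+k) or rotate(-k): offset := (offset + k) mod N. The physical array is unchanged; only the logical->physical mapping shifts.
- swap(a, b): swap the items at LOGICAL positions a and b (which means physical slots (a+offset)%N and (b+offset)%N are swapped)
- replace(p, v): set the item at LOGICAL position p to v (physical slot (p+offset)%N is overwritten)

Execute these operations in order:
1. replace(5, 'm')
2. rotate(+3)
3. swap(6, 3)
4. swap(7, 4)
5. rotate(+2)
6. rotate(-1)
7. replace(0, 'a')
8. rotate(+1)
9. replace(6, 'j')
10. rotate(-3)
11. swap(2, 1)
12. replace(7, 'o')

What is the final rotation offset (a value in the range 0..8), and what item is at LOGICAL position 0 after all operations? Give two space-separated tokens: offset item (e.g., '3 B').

After op 1 (replace(5, 'm')): offset=0, physical=[A,B,C,D,E,m,G,H,I], logical=[A,B,C,D,E,m,G,H,I]
After op 2 (rotate(+3)): offset=3, physical=[A,B,C,D,E,m,G,H,I], logical=[D,E,m,G,H,I,A,B,C]
After op 3 (swap(6, 3)): offset=3, physical=[G,B,C,D,E,m,A,H,I], logical=[D,E,m,A,H,I,G,B,C]
After op 4 (swap(7, 4)): offset=3, physical=[G,H,C,D,E,m,A,B,I], logical=[D,E,m,A,B,I,G,H,C]
After op 5 (rotate(+2)): offset=5, physical=[G,H,C,D,E,m,A,B,I], logical=[m,A,B,I,G,H,C,D,E]
After op 6 (rotate(-1)): offset=4, physical=[G,H,C,D,E,m,A,B,I], logical=[E,m,A,B,I,G,H,C,D]
After op 7 (replace(0, 'a')): offset=4, physical=[G,H,C,D,a,m,A,B,I], logical=[a,m,A,B,I,G,H,C,D]
After op 8 (rotate(+1)): offset=5, physical=[G,H,C,D,a,m,A,B,I], logical=[m,A,B,I,G,H,C,D,a]
After op 9 (replace(6, 'j')): offset=5, physical=[G,H,j,D,a,m,A,B,I], logical=[m,A,B,I,G,H,j,D,a]
After op 10 (rotate(-3)): offset=2, physical=[G,H,j,D,a,m,A,B,I], logical=[j,D,a,m,A,B,I,G,H]
After op 11 (swap(2, 1)): offset=2, physical=[G,H,j,a,D,m,A,B,I], logical=[j,a,D,m,A,B,I,G,H]
After op 12 (replace(7, 'o')): offset=2, physical=[o,H,j,a,D,m,A,B,I], logical=[j,a,D,m,A,B,I,o,H]

Answer: 2 j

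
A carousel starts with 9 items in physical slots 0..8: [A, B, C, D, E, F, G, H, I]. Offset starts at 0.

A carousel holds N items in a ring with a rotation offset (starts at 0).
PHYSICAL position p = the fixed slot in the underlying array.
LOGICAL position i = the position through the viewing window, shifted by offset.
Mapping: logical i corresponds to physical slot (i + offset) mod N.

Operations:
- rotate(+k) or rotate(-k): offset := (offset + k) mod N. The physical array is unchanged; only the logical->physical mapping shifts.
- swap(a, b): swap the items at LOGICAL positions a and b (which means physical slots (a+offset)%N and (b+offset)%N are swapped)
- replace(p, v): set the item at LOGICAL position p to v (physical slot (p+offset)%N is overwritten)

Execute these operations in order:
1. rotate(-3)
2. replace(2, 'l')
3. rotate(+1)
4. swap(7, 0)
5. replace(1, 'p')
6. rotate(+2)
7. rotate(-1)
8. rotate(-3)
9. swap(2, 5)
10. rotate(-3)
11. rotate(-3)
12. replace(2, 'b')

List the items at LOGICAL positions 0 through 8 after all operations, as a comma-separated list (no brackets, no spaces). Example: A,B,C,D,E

Answer: p,A,b,C,D,E,H,G,B

Derivation:
After op 1 (rotate(-3)): offset=6, physical=[A,B,C,D,E,F,G,H,I], logical=[G,H,I,A,B,C,D,E,F]
After op 2 (replace(2, 'l')): offset=6, physical=[A,B,C,D,E,F,G,H,l], logical=[G,H,l,A,B,C,D,E,F]
After op 3 (rotate(+1)): offset=7, physical=[A,B,C,D,E,F,G,H,l], logical=[H,l,A,B,C,D,E,F,G]
After op 4 (swap(7, 0)): offset=7, physical=[A,B,C,D,E,H,G,F,l], logical=[F,l,A,B,C,D,E,H,G]
After op 5 (replace(1, 'p')): offset=7, physical=[A,B,C,D,E,H,G,F,p], logical=[F,p,A,B,C,D,E,H,G]
After op 6 (rotate(+2)): offset=0, physical=[A,B,C,D,E,H,G,F,p], logical=[A,B,C,D,E,H,G,F,p]
After op 7 (rotate(-1)): offset=8, physical=[A,B,C,D,E,H,G,F,p], logical=[p,A,B,C,D,E,H,G,F]
After op 8 (rotate(-3)): offset=5, physical=[A,B,C,D,E,H,G,F,p], logical=[H,G,F,p,A,B,C,D,E]
After op 9 (swap(2, 5)): offset=5, physical=[A,F,C,D,E,H,G,B,p], logical=[H,G,B,p,A,F,C,D,E]
After op 10 (rotate(-3)): offset=2, physical=[A,F,C,D,E,H,G,B,p], logical=[C,D,E,H,G,B,p,A,F]
After op 11 (rotate(-3)): offset=8, physical=[A,F,C,D,E,H,G,B,p], logical=[p,A,F,C,D,E,H,G,B]
After op 12 (replace(2, 'b')): offset=8, physical=[A,b,C,D,E,H,G,B,p], logical=[p,A,b,C,D,E,H,G,B]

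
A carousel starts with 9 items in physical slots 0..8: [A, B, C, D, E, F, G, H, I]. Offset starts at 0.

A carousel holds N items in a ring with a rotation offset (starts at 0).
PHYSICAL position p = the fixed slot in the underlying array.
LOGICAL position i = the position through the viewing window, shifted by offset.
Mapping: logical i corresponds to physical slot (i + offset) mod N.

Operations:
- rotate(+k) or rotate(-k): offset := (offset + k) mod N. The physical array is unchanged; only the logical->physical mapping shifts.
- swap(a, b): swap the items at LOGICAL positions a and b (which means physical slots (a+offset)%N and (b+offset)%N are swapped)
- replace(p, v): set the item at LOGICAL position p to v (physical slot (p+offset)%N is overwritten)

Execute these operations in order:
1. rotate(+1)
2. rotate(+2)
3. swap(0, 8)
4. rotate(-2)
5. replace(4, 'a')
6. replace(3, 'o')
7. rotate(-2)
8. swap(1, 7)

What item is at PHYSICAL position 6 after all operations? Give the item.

Answer: A

Derivation:
After op 1 (rotate(+1)): offset=1, physical=[A,B,C,D,E,F,G,H,I], logical=[B,C,D,E,F,G,H,I,A]
After op 2 (rotate(+2)): offset=3, physical=[A,B,C,D,E,F,G,H,I], logical=[D,E,F,G,H,I,A,B,C]
After op 3 (swap(0, 8)): offset=3, physical=[A,B,D,C,E,F,G,H,I], logical=[C,E,F,G,H,I,A,B,D]
After op 4 (rotate(-2)): offset=1, physical=[A,B,D,C,E,F,G,H,I], logical=[B,D,C,E,F,G,H,I,A]
After op 5 (replace(4, 'a')): offset=1, physical=[A,B,D,C,E,a,G,H,I], logical=[B,D,C,E,a,G,H,I,A]
After op 6 (replace(3, 'o')): offset=1, physical=[A,B,D,C,o,a,G,H,I], logical=[B,D,C,o,a,G,H,I,A]
After op 7 (rotate(-2)): offset=8, physical=[A,B,D,C,o,a,G,H,I], logical=[I,A,B,D,C,o,a,G,H]
After op 8 (swap(1, 7)): offset=8, physical=[G,B,D,C,o,a,A,H,I], logical=[I,G,B,D,C,o,a,A,H]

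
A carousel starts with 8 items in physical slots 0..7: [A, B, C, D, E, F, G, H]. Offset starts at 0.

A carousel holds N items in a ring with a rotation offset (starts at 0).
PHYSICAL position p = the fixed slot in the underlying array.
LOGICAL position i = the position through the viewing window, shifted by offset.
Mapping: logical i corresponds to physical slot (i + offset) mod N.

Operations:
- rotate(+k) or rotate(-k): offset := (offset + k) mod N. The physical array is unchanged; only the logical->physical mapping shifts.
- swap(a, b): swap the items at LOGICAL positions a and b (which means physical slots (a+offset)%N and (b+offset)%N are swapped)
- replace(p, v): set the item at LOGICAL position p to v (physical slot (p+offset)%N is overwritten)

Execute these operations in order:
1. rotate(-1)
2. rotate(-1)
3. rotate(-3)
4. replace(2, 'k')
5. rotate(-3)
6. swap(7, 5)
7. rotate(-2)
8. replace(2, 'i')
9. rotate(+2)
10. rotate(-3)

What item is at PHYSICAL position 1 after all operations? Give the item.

Answer: B

Derivation:
After op 1 (rotate(-1)): offset=7, physical=[A,B,C,D,E,F,G,H], logical=[H,A,B,C,D,E,F,G]
After op 2 (rotate(-1)): offset=6, physical=[A,B,C,D,E,F,G,H], logical=[G,H,A,B,C,D,E,F]
After op 3 (rotate(-3)): offset=3, physical=[A,B,C,D,E,F,G,H], logical=[D,E,F,G,H,A,B,C]
After op 4 (replace(2, 'k')): offset=3, physical=[A,B,C,D,E,k,G,H], logical=[D,E,k,G,H,A,B,C]
After op 5 (rotate(-3)): offset=0, physical=[A,B,C,D,E,k,G,H], logical=[A,B,C,D,E,k,G,H]
After op 6 (swap(7, 5)): offset=0, physical=[A,B,C,D,E,H,G,k], logical=[A,B,C,D,E,H,G,k]
After op 7 (rotate(-2)): offset=6, physical=[A,B,C,D,E,H,G,k], logical=[G,k,A,B,C,D,E,H]
After op 8 (replace(2, 'i')): offset=6, physical=[i,B,C,D,E,H,G,k], logical=[G,k,i,B,C,D,E,H]
After op 9 (rotate(+2)): offset=0, physical=[i,B,C,D,E,H,G,k], logical=[i,B,C,D,E,H,G,k]
After op 10 (rotate(-3)): offset=5, physical=[i,B,C,D,E,H,G,k], logical=[H,G,k,i,B,C,D,E]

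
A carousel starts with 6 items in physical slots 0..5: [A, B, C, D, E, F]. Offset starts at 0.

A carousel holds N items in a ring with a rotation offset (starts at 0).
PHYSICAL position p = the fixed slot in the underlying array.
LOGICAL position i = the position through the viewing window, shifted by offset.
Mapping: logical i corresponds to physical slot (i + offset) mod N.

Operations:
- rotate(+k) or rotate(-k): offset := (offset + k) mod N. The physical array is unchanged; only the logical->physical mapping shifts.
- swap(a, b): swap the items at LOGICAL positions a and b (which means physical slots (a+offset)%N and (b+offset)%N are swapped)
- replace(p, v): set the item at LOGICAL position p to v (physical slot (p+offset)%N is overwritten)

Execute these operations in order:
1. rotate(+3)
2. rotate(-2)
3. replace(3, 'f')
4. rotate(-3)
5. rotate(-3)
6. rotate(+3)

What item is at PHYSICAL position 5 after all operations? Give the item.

Answer: F

Derivation:
After op 1 (rotate(+3)): offset=3, physical=[A,B,C,D,E,F], logical=[D,E,F,A,B,C]
After op 2 (rotate(-2)): offset=1, physical=[A,B,C,D,E,F], logical=[B,C,D,E,F,A]
After op 3 (replace(3, 'f')): offset=1, physical=[A,B,C,D,f,F], logical=[B,C,D,f,F,A]
After op 4 (rotate(-3)): offset=4, physical=[A,B,C,D,f,F], logical=[f,F,A,B,C,D]
After op 5 (rotate(-3)): offset=1, physical=[A,B,C,D,f,F], logical=[B,C,D,f,F,A]
After op 6 (rotate(+3)): offset=4, physical=[A,B,C,D,f,F], logical=[f,F,A,B,C,D]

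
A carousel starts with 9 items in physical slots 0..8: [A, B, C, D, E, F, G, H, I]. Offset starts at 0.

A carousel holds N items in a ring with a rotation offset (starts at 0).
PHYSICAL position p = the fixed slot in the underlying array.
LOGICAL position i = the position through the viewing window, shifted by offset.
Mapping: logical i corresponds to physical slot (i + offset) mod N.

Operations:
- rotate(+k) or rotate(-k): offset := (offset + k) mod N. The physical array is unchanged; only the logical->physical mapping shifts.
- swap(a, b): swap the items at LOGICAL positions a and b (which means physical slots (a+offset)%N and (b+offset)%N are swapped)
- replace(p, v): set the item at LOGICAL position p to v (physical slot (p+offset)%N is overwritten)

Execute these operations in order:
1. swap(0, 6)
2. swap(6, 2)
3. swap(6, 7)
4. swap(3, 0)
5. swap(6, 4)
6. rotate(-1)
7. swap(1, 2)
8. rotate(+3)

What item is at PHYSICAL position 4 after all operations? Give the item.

Answer: H

Derivation:
After op 1 (swap(0, 6)): offset=0, physical=[G,B,C,D,E,F,A,H,I], logical=[G,B,C,D,E,F,A,H,I]
After op 2 (swap(6, 2)): offset=0, physical=[G,B,A,D,E,F,C,H,I], logical=[G,B,A,D,E,F,C,H,I]
After op 3 (swap(6, 7)): offset=0, physical=[G,B,A,D,E,F,H,C,I], logical=[G,B,A,D,E,F,H,C,I]
After op 4 (swap(3, 0)): offset=0, physical=[D,B,A,G,E,F,H,C,I], logical=[D,B,A,G,E,F,H,C,I]
After op 5 (swap(6, 4)): offset=0, physical=[D,B,A,G,H,F,E,C,I], logical=[D,B,A,G,H,F,E,C,I]
After op 6 (rotate(-1)): offset=8, physical=[D,B,A,G,H,F,E,C,I], logical=[I,D,B,A,G,H,F,E,C]
After op 7 (swap(1, 2)): offset=8, physical=[B,D,A,G,H,F,E,C,I], logical=[I,B,D,A,G,H,F,E,C]
After op 8 (rotate(+3)): offset=2, physical=[B,D,A,G,H,F,E,C,I], logical=[A,G,H,F,E,C,I,B,D]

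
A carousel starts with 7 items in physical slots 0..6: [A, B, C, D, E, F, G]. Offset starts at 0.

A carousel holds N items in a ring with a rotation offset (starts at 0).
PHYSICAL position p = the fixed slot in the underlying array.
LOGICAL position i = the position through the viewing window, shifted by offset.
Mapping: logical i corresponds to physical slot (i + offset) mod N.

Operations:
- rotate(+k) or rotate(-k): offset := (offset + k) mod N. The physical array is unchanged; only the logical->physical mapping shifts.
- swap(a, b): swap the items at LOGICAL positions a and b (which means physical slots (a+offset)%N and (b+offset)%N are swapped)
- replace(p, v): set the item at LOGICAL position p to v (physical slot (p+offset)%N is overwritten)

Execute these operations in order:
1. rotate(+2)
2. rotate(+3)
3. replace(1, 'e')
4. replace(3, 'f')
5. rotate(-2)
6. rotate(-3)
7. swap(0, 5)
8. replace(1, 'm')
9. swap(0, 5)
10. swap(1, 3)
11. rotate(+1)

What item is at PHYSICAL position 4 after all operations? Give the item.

Answer: E

Derivation:
After op 1 (rotate(+2)): offset=2, physical=[A,B,C,D,E,F,G], logical=[C,D,E,F,G,A,B]
After op 2 (rotate(+3)): offset=5, physical=[A,B,C,D,E,F,G], logical=[F,G,A,B,C,D,E]
After op 3 (replace(1, 'e')): offset=5, physical=[A,B,C,D,E,F,e], logical=[F,e,A,B,C,D,E]
After op 4 (replace(3, 'f')): offset=5, physical=[A,f,C,D,E,F,e], logical=[F,e,A,f,C,D,E]
After op 5 (rotate(-2)): offset=3, physical=[A,f,C,D,E,F,e], logical=[D,E,F,e,A,f,C]
After op 6 (rotate(-3)): offset=0, physical=[A,f,C,D,E,F,e], logical=[A,f,C,D,E,F,e]
After op 7 (swap(0, 5)): offset=0, physical=[F,f,C,D,E,A,e], logical=[F,f,C,D,E,A,e]
After op 8 (replace(1, 'm')): offset=0, physical=[F,m,C,D,E,A,e], logical=[F,m,C,D,E,A,e]
After op 9 (swap(0, 5)): offset=0, physical=[A,m,C,D,E,F,e], logical=[A,m,C,D,E,F,e]
After op 10 (swap(1, 3)): offset=0, physical=[A,D,C,m,E,F,e], logical=[A,D,C,m,E,F,e]
After op 11 (rotate(+1)): offset=1, physical=[A,D,C,m,E,F,e], logical=[D,C,m,E,F,e,A]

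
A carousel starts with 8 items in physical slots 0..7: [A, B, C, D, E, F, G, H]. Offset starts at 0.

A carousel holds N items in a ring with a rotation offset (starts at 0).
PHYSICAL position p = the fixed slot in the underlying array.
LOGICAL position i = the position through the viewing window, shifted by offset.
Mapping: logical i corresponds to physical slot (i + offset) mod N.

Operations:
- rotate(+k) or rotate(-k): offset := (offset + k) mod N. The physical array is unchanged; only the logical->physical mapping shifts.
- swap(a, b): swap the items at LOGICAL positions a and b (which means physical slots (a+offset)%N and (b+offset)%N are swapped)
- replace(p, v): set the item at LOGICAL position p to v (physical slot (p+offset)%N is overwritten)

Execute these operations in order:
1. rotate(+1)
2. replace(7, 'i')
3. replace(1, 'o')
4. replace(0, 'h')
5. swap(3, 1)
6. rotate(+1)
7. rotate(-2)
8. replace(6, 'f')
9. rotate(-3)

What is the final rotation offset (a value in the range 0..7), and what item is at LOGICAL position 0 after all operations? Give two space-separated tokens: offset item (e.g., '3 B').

Answer: 5 F

Derivation:
After op 1 (rotate(+1)): offset=1, physical=[A,B,C,D,E,F,G,H], logical=[B,C,D,E,F,G,H,A]
After op 2 (replace(7, 'i')): offset=1, physical=[i,B,C,D,E,F,G,H], logical=[B,C,D,E,F,G,H,i]
After op 3 (replace(1, 'o')): offset=1, physical=[i,B,o,D,E,F,G,H], logical=[B,o,D,E,F,G,H,i]
After op 4 (replace(0, 'h')): offset=1, physical=[i,h,o,D,E,F,G,H], logical=[h,o,D,E,F,G,H,i]
After op 5 (swap(3, 1)): offset=1, physical=[i,h,E,D,o,F,G,H], logical=[h,E,D,o,F,G,H,i]
After op 6 (rotate(+1)): offset=2, physical=[i,h,E,D,o,F,G,H], logical=[E,D,o,F,G,H,i,h]
After op 7 (rotate(-2)): offset=0, physical=[i,h,E,D,o,F,G,H], logical=[i,h,E,D,o,F,G,H]
After op 8 (replace(6, 'f')): offset=0, physical=[i,h,E,D,o,F,f,H], logical=[i,h,E,D,o,F,f,H]
After op 9 (rotate(-3)): offset=5, physical=[i,h,E,D,o,F,f,H], logical=[F,f,H,i,h,E,D,o]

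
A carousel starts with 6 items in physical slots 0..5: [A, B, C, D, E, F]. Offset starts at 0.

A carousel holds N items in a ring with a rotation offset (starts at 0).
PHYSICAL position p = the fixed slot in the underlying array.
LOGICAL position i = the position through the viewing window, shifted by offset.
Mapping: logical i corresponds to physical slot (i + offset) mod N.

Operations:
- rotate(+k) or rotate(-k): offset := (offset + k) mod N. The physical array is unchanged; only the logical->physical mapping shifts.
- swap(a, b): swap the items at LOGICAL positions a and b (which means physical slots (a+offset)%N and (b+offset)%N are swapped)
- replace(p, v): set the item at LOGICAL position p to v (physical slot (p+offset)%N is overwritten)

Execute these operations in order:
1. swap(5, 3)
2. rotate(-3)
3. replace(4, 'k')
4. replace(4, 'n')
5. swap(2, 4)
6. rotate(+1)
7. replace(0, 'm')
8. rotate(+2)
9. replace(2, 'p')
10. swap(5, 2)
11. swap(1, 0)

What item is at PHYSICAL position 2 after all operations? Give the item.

Answer: n

Derivation:
After op 1 (swap(5, 3)): offset=0, physical=[A,B,C,F,E,D], logical=[A,B,C,F,E,D]
After op 2 (rotate(-3)): offset=3, physical=[A,B,C,F,E,D], logical=[F,E,D,A,B,C]
After op 3 (replace(4, 'k')): offset=3, physical=[A,k,C,F,E,D], logical=[F,E,D,A,k,C]
After op 4 (replace(4, 'n')): offset=3, physical=[A,n,C,F,E,D], logical=[F,E,D,A,n,C]
After op 5 (swap(2, 4)): offset=3, physical=[A,D,C,F,E,n], logical=[F,E,n,A,D,C]
After op 6 (rotate(+1)): offset=4, physical=[A,D,C,F,E,n], logical=[E,n,A,D,C,F]
After op 7 (replace(0, 'm')): offset=4, physical=[A,D,C,F,m,n], logical=[m,n,A,D,C,F]
After op 8 (rotate(+2)): offset=0, physical=[A,D,C,F,m,n], logical=[A,D,C,F,m,n]
After op 9 (replace(2, 'p')): offset=0, physical=[A,D,p,F,m,n], logical=[A,D,p,F,m,n]
After op 10 (swap(5, 2)): offset=0, physical=[A,D,n,F,m,p], logical=[A,D,n,F,m,p]
After op 11 (swap(1, 0)): offset=0, physical=[D,A,n,F,m,p], logical=[D,A,n,F,m,p]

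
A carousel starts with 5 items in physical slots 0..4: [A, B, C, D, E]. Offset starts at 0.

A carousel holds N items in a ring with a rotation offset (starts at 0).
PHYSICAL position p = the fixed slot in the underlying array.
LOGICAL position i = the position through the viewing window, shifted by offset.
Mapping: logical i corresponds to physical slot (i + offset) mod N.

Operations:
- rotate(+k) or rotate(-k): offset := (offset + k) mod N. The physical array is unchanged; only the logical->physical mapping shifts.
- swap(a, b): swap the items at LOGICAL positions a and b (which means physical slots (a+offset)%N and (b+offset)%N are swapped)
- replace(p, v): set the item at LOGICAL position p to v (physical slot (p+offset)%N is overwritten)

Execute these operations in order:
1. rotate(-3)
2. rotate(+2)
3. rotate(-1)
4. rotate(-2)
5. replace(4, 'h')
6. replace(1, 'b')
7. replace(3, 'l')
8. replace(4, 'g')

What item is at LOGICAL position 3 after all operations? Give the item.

After op 1 (rotate(-3)): offset=2, physical=[A,B,C,D,E], logical=[C,D,E,A,B]
After op 2 (rotate(+2)): offset=4, physical=[A,B,C,D,E], logical=[E,A,B,C,D]
After op 3 (rotate(-1)): offset=3, physical=[A,B,C,D,E], logical=[D,E,A,B,C]
After op 4 (rotate(-2)): offset=1, physical=[A,B,C,D,E], logical=[B,C,D,E,A]
After op 5 (replace(4, 'h')): offset=1, physical=[h,B,C,D,E], logical=[B,C,D,E,h]
After op 6 (replace(1, 'b')): offset=1, physical=[h,B,b,D,E], logical=[B,b,D,E,h]
After op 7 (replace(3, 'l')): offset=1, physical=[h,B,b,D,l], logical=[B,b,D,l,h]
After op 8 (replace(4, 'g')): offset=1, physical=[g,B,b,D,l], logical=[B,b,D,l,g]

Answer: l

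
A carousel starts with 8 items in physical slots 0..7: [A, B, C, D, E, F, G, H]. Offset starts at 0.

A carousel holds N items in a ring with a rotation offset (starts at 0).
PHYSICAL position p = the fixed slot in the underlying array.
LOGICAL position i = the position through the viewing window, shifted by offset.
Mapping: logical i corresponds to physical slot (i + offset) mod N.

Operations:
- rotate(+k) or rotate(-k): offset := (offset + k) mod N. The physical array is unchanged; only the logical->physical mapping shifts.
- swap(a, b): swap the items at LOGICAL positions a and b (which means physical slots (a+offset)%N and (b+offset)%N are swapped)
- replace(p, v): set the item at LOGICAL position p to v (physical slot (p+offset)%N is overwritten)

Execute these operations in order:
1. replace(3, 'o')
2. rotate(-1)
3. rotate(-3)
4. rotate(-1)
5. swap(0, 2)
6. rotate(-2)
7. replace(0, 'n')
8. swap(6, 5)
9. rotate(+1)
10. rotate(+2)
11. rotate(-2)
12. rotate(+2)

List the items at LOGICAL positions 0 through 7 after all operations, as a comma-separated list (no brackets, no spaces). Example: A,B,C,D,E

After op 1 (replace(3, 'o')): offset=0, physical=[A,B,C,o,E,F,G,H], logical=[A,B,C,o,E,F,G,H]
After op 2 (rotate(-1)): offset=7, physical=[A,B,C,o,E,F,G,H], logical=[H,A,B,C,o,E,F,G]
After op 3 (rotate(-3)): offset=4, physical=[A,B,C,o,E,F,G,H], logical=[E,F,G,H,A,B,C,o]
After op 4 (rotate(-1)): offset=3, physical=[A,B,C,o,E,F,G,H], logical=[o,E,F,G,H,A,B,C]
After op 5 (swap(0, 2)): offset=3, physical=[A,B,C,F,E,o,G,H], logical=[F,E,o,G,H,A,B,C]
After op 6 (rotate(-2)): offset=1, physical=[A,B,C,F,E,o,G,H], logical=[B,C,F,E,o,G,H,A]
After op 7 (replace(0, 'n')): offset=1, physical=[A,n,C,F,E,o,G,H], logical=[n,C,F,E,o,G,H,A]
After op 8 (swap(6, 5)): offset=1, physical=[A,n,C,F,E,o,H,G], logical=[n,C,F,E,o,H,G,A]
After op 9 (rotate(+1)): offset=2, physical=[A,n,C,F,E,o,H,G], logical=[C,F,E,o,H,G,A,n]
After op 10 (rotate(+2)): offset=4, physical=[A,n,C,F,E,o,H,G], logical=[E,o,H,G,A,n,C,F]
After op 11 (rotate(-2)): offset=2, physical=[A,n,C,F,E,o,H,G], logical=[C,F,E,o,H,G,A,n]
After op 12 (rotate(+2)): offset=4, physical=[A,n,C,F,E,o,H,G], logical=[E,o,H,G,A,n,C,F]

Answer: E,o,H,G,A,n,C,F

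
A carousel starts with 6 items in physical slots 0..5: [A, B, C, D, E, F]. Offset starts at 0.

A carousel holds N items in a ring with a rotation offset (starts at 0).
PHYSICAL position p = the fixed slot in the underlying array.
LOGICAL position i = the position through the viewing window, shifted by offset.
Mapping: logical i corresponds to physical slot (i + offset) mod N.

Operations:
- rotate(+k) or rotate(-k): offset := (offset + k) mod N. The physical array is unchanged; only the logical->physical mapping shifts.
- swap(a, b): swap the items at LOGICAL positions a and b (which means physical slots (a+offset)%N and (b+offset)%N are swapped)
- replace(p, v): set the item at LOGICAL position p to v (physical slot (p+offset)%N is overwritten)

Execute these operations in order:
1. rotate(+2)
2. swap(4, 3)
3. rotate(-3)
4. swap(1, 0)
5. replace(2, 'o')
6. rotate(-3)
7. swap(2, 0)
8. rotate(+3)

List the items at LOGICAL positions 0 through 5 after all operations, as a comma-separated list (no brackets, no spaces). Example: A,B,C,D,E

After op 1 (rotate(+2)): offset=2, physical=[A,B,C,D,E,F], logical=[C,D,E,F,A,B]
After op 2 (swap(4, 3)): offset=2, physical=[F,B,C,D,E,A], logical=[C,D,E,A,F,B]
After op 3 (rotate(-3)): offset=5, physical=[F,B,C,D,E,A], logical=[A,F,B,C,D,E]
After op 4 (swap(1, 0)): offset=5, physical=[A,B,C,D,E,F], logical=[F,A,B,C,D,E]
After op 5 (replace(2, 'o')): offset=5, physical=[A,o,C,D,E,F], logical=[F,A,o,C,D,E]
After op 6 (rotate(-3)): offset=2, physical=[A,o,C,D,E,F], logical=[C,D,E,F,A,o]
After op 7 (swap(2, 0)): offset=2, physical=[A,o,E,D,C,F], logical=[E,D,C,F,A,o]
After op 8 (rotate(+3)): offset=5, physical=[A,o,E,D,C,F], logical=[F,A,o,E,D,C]

Answer: F,A,o,E,D,C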